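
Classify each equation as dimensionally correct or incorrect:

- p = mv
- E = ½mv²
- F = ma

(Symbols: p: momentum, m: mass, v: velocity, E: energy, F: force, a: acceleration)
Dimensionally correct: p = mv, E = ½mv², F = ma
Dimensionally incorrect: none
Ordered (correct first, then incorrect): p = mv, E = ½mv², F = ma

- p = mv: LHS [L M T^-1], RHS [L M T^-1] → correct ✓
- E = ½mv²: LHS [L^2 M T^-2], RHS [L^2 M T^-2] → correct ✓
- F = ma: LHS [L M T^-2], RHS [L M T^-2] → correct ✓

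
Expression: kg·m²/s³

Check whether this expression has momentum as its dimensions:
No

The expression kg·m²/s³ has dimensions [L^2 M T^-3], but momentum has dimensions [L M T^-1].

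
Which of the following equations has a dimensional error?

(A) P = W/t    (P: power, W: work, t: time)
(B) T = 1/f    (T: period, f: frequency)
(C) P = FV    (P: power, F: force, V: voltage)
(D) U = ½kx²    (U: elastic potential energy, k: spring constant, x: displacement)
(C) P = FV

The equation (C) P = FV is dimensionally incorrect.

LHS (P): [L^2 M T^-3]
RHS (FV): [I^-1 L^3 M^2 T^-5] ✗

The dimensions do not match. The other three equations balance.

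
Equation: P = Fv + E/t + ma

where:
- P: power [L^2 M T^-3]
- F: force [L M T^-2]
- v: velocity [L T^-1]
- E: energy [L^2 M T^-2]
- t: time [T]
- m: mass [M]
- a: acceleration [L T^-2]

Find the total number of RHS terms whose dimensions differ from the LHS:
1

LHS P: [L^2 M T^-3]
- Fv: [L^2 M T^-3] ✓
- E/t: [L^2 M T^-3] ✓
- ma: [L M T^-2] ✗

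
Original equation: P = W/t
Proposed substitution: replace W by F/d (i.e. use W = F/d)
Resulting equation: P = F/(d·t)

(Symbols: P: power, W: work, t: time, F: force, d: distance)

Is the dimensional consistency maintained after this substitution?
No

[W] = [L^2 M T^-2] and [F/d] = [M T^-2]. These differ, so the substitution replaces a quantity by one of different dimensions and the result P = F/(d·t) has LHS [L^2 M T^-3] vs RHS [M T^-3] — inconsistent.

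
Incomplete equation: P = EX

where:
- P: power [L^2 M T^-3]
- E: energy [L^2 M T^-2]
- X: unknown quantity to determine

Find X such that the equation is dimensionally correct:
X = f (inverse time / frequency (1/t)), dimensions [T^-1]

P has dimensions [L^2 M T^-3]; the rest of the RHS (E) has dimensions [L^2 M T^-2].
So X must have dimensions [T^-1] — X = f (inverse time / frequency (1/t)).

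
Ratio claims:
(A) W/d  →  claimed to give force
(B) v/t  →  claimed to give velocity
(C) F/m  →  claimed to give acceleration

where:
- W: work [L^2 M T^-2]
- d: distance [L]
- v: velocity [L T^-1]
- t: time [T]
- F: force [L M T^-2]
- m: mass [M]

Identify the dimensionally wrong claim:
(B) v/t does not give velocity

(A) W/d: [L M T^-2] = force [L M T^-2] ✓
(B) v/t: [L T^-2] ≠ velocity [L T^-1] ✗
(C) F/m: [L T^-2] = acceleration [L T^-2] ✓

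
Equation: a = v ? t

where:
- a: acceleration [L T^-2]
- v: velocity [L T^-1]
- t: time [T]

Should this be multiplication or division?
division (÷): a = v ÷ t

a [L T^-2]; v [L T^-1]; t [T].
v × t → [L] ✗
v ÷ t → [L T^-2] ✓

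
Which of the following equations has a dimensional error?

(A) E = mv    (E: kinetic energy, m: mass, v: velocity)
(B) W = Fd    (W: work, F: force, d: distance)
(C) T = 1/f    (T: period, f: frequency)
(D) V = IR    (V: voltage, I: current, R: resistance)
(A) E = mv

The equation (A) E = mv is dimensionally incorrect.

LHS (E): [L^2 M T^-2]
RHS (mv): [L M T^-1] ✗

The dimensions do not match. The other three equations balance.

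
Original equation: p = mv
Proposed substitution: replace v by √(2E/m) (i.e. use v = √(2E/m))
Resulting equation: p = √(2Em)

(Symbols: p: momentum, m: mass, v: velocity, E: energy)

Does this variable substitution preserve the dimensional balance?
Yes

[v] = [L T^-1] and [√(2E/m)] = [L T^-1]. These match, so the substitution replaces a quantity by one of the same dimensions and the result p = √(2Em) has LHS [L M T^-1] vs RHS [L M T^-1] — still consistent.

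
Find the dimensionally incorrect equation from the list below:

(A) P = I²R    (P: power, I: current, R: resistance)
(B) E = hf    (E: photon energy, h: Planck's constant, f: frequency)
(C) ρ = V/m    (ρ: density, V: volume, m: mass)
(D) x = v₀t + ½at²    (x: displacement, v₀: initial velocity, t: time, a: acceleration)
(C) ρ = V/m

The equation (C) ρ = V/m is dimensionally incorrect.

LHS (ρ): [L^-3 M]
RHS (V/m): [L^3 M^-1] ✗

The dimensions do not match. The other three equations balance.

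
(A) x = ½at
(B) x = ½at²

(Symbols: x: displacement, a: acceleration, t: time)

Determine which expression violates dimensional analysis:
(A)

(A) x = ½at: LHS [L], RHS [L T^-1] ✗
(B) x = ½at²: LHS [L], RHS [L] ✓

Expression (A) x = ½at is dimensionally incorrect.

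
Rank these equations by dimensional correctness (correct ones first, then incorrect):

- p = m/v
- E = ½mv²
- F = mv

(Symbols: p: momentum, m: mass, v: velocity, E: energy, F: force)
Dimensionally correct: E = ½mv²
Dimensionally incorrect: p = m/v, F = mv
Ordered (correct first, then incorrect): E = ½mv², p = m/v, F = mv

- p = m/v: LHS [L M T^-1], RHS [L^-1 M T] → incorrect ✗
- E = ½mv²: LHS [L^2 M T^-2], RHS [L^2 M T^-2] → correct ✓
- F = mv: LHS [L M T^-2], RHS [L M T^-1] → incorrect ✗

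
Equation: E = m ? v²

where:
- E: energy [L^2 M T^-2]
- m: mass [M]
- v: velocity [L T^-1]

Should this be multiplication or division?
multiplication (×): E = m × v²

E [L^2 M T^-2]; m [M]; v² [L^2 T^-2].
m × v² → [L^2 M T^-2] ✓
m ÷ v² → [L^-2 M T^2] ✗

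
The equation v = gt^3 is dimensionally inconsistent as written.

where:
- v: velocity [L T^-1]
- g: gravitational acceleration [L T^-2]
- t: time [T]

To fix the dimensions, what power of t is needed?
The exponent of t should be 1: v = gt

The LHS v has dimensions [L T^-1]; t has dimensions [T].
As written, the RHS gt^3 (exponent 3 on t) has dimensions [L T], which does not match.
With exponent 1, the RHS gt has dimensions [L T^-1], matching the LHS.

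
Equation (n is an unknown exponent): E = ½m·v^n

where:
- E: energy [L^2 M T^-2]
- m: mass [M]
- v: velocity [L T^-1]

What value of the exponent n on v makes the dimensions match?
n = 2

E has dimensions [L^2 M T^-2]; v has dimensions [L T^-1].
The rest of the RHS has dimensions [M], so v^n must supply [L^2 T^-2].
With n = 2: ½m·v^2 has dimensions [L^2 M T^-2], matching the LHS ✓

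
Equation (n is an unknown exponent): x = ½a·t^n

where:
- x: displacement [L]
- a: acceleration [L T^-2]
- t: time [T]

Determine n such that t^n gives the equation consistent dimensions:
n = 2

x has dimensions [L]; t has dimensions [T].
The rest of the RHS has dimensions [L T^-2], so t^n must supply [T^2].
With n = 2: ½a·t^2 has dimensions [L], matching the LHS ✓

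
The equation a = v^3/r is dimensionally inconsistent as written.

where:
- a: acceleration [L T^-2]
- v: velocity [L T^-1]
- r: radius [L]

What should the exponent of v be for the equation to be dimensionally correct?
The exponent of v should be 2: a = v^2/r

The LHS a has dimensions [L T^-2]; v has dimensions [L T^-1].
As written, the RHS v^3/r (exponent 3 on v) has dimensions [L^2 T^-3], which does not match.
With exponent 2, the RHS v^2/r has dimensions [L T^-2], matching the LHS.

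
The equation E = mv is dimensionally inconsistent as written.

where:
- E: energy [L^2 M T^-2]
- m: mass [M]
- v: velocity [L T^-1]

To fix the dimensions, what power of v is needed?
The exponent of v should be 2: E = mv^2

The LHS E has dimensions [L^2 M T^-2]; v has dimensions [L T^-1].
As written, the RHS mv (exponent 1 on v) has dimensions [L M T^-1], which does not match.
With exponent 2, the RHS mv^2 has dimensions [L^2 M T^-2], matching the LHS.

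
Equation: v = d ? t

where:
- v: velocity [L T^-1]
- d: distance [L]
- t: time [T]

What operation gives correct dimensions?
division (÷): v = d ÷ t

v [L T^-1]; d [L]; t [T].
d × t → [L T] ✗
d ÷ t → [L T^-1] ✓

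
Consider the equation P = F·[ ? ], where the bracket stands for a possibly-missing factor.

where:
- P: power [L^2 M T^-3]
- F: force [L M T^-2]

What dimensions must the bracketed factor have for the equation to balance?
[L T^-1] — velocity (e.g. v)

P has dimensions [L^2 M T^-3]; F has dimensions [L M T^-2].
The bracketed factor must supply [L^2 M T^-3] / [L M T^-2] = [L T^-1].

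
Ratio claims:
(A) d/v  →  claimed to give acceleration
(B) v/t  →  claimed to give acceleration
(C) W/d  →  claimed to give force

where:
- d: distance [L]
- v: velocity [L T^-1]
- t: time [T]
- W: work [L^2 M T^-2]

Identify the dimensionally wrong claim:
(A) d/v does not give acceleration

(A) d/v: [T] ≠ acceleration [L T^-2] ✗
(B) v/t: [L T^-2] = acceleration [L T^-2] ✓
(C) W/d: [L M T^-2] = force [L M T^-2] ✓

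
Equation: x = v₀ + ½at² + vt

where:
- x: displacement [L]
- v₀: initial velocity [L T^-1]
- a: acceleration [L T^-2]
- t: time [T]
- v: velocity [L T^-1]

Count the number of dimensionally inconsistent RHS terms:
1

LHS x: [L]
- v₀: [L T^-1] ✗
- ½at²: [L] ✓
- vt: [L] ✓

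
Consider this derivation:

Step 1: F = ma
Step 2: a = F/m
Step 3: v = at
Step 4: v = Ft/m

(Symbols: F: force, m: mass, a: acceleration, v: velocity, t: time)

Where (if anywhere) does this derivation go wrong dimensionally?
No step introduces an error — all steps are dimensionally consistent.

Step 1: F = ma → LHS [L M T^-2], RHS [L M T^-2] ✓
Step 2: a = F/m → LHS [L T^-2], RHS [L T^-2] ✓
Step 3: v = at → LHS [L T^-1], RHS [L T^-1] ✓
Step 4: v = Ft/m → LHS [L T^-1], RHS [L T^-1] ✓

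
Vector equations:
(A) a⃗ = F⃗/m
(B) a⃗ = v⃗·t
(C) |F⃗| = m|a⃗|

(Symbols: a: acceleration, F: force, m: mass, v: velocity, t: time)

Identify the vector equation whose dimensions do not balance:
(B) a⃗ = v⃗·t

(A) a⃗ = F⃗/m: LHS [L T^-2], RHS [L T^-2] ✓ — force (vector) divided by mass (scalar)
(B) a⃗ = v⃗·t: LHS [L T^-2], RHS [L] ✗ — acceleration is velocity per time; should be v⃗/t
(C) |F⃗| = m|a⃗|: LHS [L M T^-2], RHS [L M T^-2] ✓ — magnitudes of vectors are scalars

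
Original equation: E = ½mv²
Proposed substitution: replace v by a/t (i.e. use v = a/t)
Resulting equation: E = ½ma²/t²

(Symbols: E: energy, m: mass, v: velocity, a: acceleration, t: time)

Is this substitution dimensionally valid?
No

[v] = [L T^-1] and [a/t] = [L T^-3]. These differ, so the substitution replaces a quantity by one of different dimensions and the result E = ½ma²/t² has LHS [L^2 M T^-2] vs RHS [L^2 M T^-6] — inconsistent.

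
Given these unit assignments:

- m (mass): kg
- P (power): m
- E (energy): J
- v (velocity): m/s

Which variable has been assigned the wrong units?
P

The variable P (power) should have units W, not m.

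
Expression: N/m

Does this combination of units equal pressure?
No

The expression N/m has dimensions [M T^-2], but pressure has dimensions [L^-1 M T^-2].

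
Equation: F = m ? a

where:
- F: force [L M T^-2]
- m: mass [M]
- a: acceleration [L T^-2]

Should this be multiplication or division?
multiplication (×): F = m × a

F [L M T^-2]; m [M]; a [L T^-2].
m × a → [L M T^-2] ✓
m ÷ a → [L^-1 M T^2] ✗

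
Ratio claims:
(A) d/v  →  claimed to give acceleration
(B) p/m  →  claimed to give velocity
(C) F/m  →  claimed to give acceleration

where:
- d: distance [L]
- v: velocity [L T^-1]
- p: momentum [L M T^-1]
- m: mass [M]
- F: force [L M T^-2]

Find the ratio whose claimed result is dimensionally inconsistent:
(A) d/v does not give acceleration

(A) d/v: [T] ≠ acceleration [L T^-2] ✗
(B) p/m: [L T^-1] = velocity [L T^-1] ✓
(C) F/m: [L T^-2] = acceleration [L T^-2] ✓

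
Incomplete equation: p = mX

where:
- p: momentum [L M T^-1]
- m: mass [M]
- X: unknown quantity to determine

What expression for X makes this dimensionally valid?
X = v (velocity), dimensions [L T^-1]

p has dimensions [L M T^-1]; the rest of the RHS (m) has dimensions [M].
So X must have dimensions [L T^-1] — X = v (velocity).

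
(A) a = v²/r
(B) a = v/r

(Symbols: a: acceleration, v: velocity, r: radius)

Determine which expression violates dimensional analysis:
(B)

(A) a = v²/r: LHS [L T^-2], RHS [L T^-2] ✓
(B) a = v/r: LHS [L T^-2], RHS [T^-1] ✗

Expression (B) a = v/r is dimensionally incorrect.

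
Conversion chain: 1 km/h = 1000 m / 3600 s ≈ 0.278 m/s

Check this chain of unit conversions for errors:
The chain is correct (no errors).

Correct: 1 km = 1000 m, 1 h = 3600 s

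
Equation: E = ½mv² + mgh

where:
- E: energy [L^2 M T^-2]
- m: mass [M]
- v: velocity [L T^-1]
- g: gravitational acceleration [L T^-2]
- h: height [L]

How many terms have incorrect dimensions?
0

LHS E: [L^2 M T^-2]
- ½mv²: [L^2 M T^-2] ✓
- mgh: [L^2 M T^-2] ✓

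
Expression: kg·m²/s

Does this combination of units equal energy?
No

The expression kg·m²/s has dimensions [L^2 M T^-1], but energy has dimensions [L^2 M T^-2].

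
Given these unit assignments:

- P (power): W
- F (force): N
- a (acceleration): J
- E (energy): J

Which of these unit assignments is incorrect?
a

The variable a (acceleration) should have units m/s², not J.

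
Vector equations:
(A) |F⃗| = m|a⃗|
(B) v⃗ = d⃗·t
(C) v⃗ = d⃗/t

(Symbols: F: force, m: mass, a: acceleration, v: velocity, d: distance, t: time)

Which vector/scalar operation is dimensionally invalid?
(B) v⃗ = d⃗·t

(A) |F⃗| = m|a⃗|: LHS [L M T^-2], RHS [L M T^-2] ✓ — magnitudes of vectors are scalars
(B) v⃗ = d⃗·t: LHS [L T^-1], RHS [L T] ✗ — velocity is displacement per time; should be d⃗/t
(C) v⃗ = d⃗/t: LHS [L T^-1], RHS [L T^-1] ✓ — displacement (vector) divided by time (scalar)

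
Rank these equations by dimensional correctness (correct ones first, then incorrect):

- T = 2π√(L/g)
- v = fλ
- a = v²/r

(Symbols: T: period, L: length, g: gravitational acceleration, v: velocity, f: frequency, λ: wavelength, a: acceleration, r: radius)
Dimensionally correct: T = 2π√(L/g), v = fλ, a = v²/r
Dimensionally incorrect: none
Ordered (correct first, then incorrect): T = 2π√(L/g), v = fλ, a = v²/r

- T = 2π√(L/g): LHS [T], RHS [T] → correct ✓
- v = fλ: LHS [L T^-1], RHS [L T^-1] → correct ✓
- a = v²/r: LHS [L T^-2], RHS [L T^-2] → correct ✓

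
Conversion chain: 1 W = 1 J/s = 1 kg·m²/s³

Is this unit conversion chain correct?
The chain is correct (no errors).

Correct: Watt is Joule per second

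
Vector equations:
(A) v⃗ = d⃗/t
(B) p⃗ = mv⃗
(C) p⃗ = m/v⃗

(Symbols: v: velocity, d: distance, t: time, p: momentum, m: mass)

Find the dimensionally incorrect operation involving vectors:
(C) p⃗ = m/v⃗

(A) v⃗ = d⃗/t: LHS [L T^-1], RHS [L T^-1] ✓ — displacement (vector) divided by time (scalar)
(B) p⃗ = mv⃗: LHS [L M T^-1], RHS [L M T^-1] ✓ — mass (scalar) times velocity (vector)
(C) p⃗ = m/v⃗: LHS [L M T^-1], RHS [L^-1 M T] ✗ — momentum is mass times velocity; should be mv⃗ (and division by a vector is undefined)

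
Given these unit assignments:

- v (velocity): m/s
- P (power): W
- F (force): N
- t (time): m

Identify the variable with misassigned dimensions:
t

The variable t (time) should have units s, not m.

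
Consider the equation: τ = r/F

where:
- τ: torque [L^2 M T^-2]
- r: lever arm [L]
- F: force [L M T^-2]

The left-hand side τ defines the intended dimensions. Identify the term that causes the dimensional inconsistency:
The right-hand side term r/F

τ has dimensions [L^2 M T^-2], but r/F has dimensions [M^-1 T^2], so the term r/F is dimensionally wrong for τ.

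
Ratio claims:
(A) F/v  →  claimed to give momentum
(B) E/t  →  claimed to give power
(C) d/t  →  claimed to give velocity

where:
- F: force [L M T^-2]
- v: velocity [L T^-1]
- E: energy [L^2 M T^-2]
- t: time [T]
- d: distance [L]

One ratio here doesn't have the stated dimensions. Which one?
(A) F/v does not give momentum

(A) F/v: [M T^-1] ≠ momentum [L M T^-1] ✗
(B) E/t: [L^2 M T^-3] = power [L^2 M T^-3] ✓
(C) d/t: [L T^-1] = velocity [L T^-1] ✓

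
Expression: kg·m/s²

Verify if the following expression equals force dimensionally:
Yes

The expression kg·m/s² has dimensions [L M T^-2], which is exactly force [L M T^-2].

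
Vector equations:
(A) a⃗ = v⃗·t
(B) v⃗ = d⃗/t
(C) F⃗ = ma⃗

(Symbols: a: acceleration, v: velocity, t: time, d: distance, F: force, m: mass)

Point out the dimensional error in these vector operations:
(A) a⃗ = v⃗·t

(A) a⃗ = v⃗·t: LHS [L T^-2], RHS [L] ✗ — acceleration is velocity per time; should be v⃗/t
(B) v⃗ = d⃗/t: LHS [L T^-1], RHS [L T^-1] ✓ — displacement (vector) divided by time (scalar)
(C) F⃗ = ma⃗: LHS [L M T^-2], RHS [L M T^-2] ✓ — Force and acceleration are vectors, mass is a scalar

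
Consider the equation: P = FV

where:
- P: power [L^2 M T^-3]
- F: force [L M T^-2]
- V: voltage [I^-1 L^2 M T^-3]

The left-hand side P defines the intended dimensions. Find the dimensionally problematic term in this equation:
The right-hand side term FV

P has dimensions [L^2 M T^-3], but FV has dimensions [I^-1 L^3 M^2 T^-5], so the term FV is dimensionally wrong for P.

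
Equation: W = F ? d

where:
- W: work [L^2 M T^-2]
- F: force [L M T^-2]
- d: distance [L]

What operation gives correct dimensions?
multiplication (×): W = F × d

W [L^2 M T^-2]; F [L M T^-2]; d [L].
F × d → [L^2 M T^-2] ✓
F ÷ d → [M T^-2] ✗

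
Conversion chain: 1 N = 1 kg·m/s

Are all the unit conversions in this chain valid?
The chain is incorrect (it contains an error).

Incorrect: Newton is kg·m/s², not kg·m/s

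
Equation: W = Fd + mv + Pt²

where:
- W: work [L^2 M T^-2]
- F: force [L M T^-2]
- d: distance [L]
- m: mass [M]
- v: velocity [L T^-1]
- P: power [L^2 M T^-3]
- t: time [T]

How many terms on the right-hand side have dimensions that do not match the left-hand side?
2

LHS W: [L^2 M T^-2]
- Fd: [L^2 M T^-2] ✓
- mv: [L M T^-1] ✗
- Pt²: [L^2 M T^-1] ✗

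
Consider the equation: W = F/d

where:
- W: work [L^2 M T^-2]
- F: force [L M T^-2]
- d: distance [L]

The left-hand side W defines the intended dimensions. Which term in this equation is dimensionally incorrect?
The right-hand side term F/d

W has dimensions [L^2 M T^-2], but F/d has dimensions [M T^-2], so the term F/d is dimensionally wrong for W.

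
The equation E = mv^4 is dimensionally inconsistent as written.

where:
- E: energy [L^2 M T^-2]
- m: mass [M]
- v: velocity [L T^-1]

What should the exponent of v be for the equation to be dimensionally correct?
The exponent of v should be 2: E = mv^2

The LHS E has dimensions [L^2 M T^-2]; v has dimensions [L T^-1].
As written, the RHS mv^4 (exponent 4 on v) has dimensions [L^4 M T^-4], which does not match.
With exponent 2, the RHS mv^2 has dimensions [L^2 M T^-2], matching the LHS.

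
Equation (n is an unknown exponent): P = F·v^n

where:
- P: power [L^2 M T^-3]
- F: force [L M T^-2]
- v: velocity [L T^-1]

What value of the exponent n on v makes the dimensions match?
n = 1

P has dimensions [L^2 M T^-3]; v has dimensions [L T^-1].
The rest of the RHS has dimensions [L M T^-2], so v^n must supply [L T^-1].
With n = 1: F·v^1 has dimensions [L^2 M T^-3], matching the LHS ✓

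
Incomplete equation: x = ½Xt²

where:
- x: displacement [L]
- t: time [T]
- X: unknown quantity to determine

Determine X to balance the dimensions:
X = a (acceleration), dimensions [L T^-2]

x has dimensions [L]; the rest of the RHS (½ t²) has dimensions [T^2].
So X must have dimensions [L T^-2] — X = a (acceleration).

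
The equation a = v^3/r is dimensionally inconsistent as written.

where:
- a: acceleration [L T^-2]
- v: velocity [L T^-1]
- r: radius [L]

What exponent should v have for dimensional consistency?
The exponent of v should be 2: a = v^2/r

The LHS a has dimensions [L T^-2]; v has dimensions [L T^-1].
As written, the RHS v^3/r (exponent 3 on v) has dimensions [L^2 T^-3], which does not match.
With exponent 2, the RHS v^2/r has dimensions [L T^-2], matching the LHS.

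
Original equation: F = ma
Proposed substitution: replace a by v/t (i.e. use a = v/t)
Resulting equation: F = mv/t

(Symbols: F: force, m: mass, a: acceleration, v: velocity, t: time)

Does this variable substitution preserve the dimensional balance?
Yes

[a] = [L T^-2] and [v/t] = [L T^-2]. These match, so the substitution replaces a quantity by one of the same dimensions and the result F = mv/t has LHS [L M T^-2] vs RHS [L M T^-2] — still consistent.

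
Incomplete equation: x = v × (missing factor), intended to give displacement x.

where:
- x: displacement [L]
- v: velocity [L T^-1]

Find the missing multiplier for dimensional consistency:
t (time), dimensions [T]

x has dimensions [L] and v has dimensions [L T^-1].
The missing factor must have dimensions [L] / [L T^-1] = [T], i.e. time (t).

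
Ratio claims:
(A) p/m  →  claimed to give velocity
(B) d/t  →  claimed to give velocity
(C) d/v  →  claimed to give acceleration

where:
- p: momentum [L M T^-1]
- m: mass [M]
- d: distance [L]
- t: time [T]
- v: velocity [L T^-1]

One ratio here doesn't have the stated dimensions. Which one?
(C) d/v does not give acceleration

(A) p/m: [L T^-1] = velocity [L T^-1] ✓
(B) d/t: [L T^-1] = velocity [L T^-1] ✓
(C) d/v: [T] ≠ acceleration [L T^-2] ✗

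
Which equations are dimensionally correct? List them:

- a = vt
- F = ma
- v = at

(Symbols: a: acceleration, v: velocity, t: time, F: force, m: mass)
Dimensionally correct: F = ma, v = at
Dimensionally incorrect: a = vt
Ordered (correct first, then incorrect): F = ma, v = at, a = vt

- a = vt: LHS [L T^-2], RHS [L] → incorrect ✗
- F = ma: LHS [L M T^-2], RHS [L M T^-2] → correct ✓
- v = at: LHS [L T^-1], RHS [L T^-1] → correct ✓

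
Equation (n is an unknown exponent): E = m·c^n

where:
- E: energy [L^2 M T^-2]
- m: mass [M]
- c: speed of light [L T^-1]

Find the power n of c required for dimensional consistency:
n = 2

E has dimensions [L^2 M T^-2]; c has dimensions [L T^-1].
The rest of the RHS has dimensions [M], so c^n must supply [L^2 T^-2].
With n = 2: m·c^2 has dimensions [L^2 M T^-2], matching the LHS ✓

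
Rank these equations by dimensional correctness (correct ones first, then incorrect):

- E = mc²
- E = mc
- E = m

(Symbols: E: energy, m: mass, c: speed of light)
Dimensionally correct: E = mc²
Dimensionally incorrect: E = mc, E = m
Ordered (correct first, then incorrect): E = mc², E = mc, E = m

- E = mc²: LHS [L^2 M T^-2], RHS [L^2 M T^-2] → correct ✓
- E = mc: LHS [L^2 M T^-2], RHS [L M T^-1] → incorrect ✗
- E = m: LHS [L^2 M T^-2], RHS [M] → incorrect ✗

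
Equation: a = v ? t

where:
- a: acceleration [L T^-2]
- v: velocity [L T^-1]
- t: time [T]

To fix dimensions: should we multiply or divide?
division (÷): a = v ÷ t

a [L T^-2]; v [L T^-1]; t [T].
v × t → [L] ✗
v ÷ t → [L T^-2] ✓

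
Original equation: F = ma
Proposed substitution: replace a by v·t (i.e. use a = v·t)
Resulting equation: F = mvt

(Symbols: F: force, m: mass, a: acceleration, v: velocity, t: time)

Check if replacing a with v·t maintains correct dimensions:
No

[a] = [L T^-2] and [v·t] = [L]. These differ, so the substitution replaces a quantity by one of different dimensions and the result F = mvt has LHS [L M T^-2] vs RHS [L M] — inconsistent.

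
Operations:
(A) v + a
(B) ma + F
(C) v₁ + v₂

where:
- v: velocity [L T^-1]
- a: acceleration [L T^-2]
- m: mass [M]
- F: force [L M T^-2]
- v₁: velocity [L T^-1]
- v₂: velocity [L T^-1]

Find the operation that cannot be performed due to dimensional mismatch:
(A) v + a

(A) v + a: v [L T^-1] and a [L T^-2] — different dimensions cannot be added/subtracted ✗
(B) ma + F: ma [L M T^-2] and F [L M T^-2] — same dimensions ✓
(C) v₁ + v₂: v₁ [L T^-1] and v₂ [L T^-1] — same dimensions ✓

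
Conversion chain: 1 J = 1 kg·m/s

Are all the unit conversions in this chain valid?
The chain is incorrect (it contains an error).

Incorrect: Joule is kg·m²/s², not kg·m/s (that is momentum)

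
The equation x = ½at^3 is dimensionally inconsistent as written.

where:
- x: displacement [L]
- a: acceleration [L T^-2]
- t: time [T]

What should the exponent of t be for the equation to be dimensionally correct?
The exponent of t should be 2: x = ½at^2

The LHS x has dimensions [L]; t has dimensions [T].
As written, the RHS ½at^3 (exponent 3 on t) has dimensions [L T], which does not match.
With exponent 2, the RHS ½at^2 has dimensions [L], matching the LHS.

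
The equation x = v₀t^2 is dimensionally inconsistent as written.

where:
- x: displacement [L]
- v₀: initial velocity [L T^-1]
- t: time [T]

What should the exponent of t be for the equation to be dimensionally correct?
The exponent of t should be 1: x = v₀t

The LHS x has dimensions [L]; t has dimensions [T].
As written, the RHS v₀t^2 (exponent 2 on t) has dimensions [L T], which does not match.
With exponent 1, the RHS v₀t has dimensions [L], matching the LHS.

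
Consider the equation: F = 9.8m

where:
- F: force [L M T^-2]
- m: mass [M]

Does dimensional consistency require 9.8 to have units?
Yes

F has dimensions [L M T^-2], while m alone has dimensions [M]. For the equation to balance, the factor 9.8 must carry dimensions [L T^-2] — it is a dimensional constant (a numerical value of a physical quantity with its units suppressed), not a pure number.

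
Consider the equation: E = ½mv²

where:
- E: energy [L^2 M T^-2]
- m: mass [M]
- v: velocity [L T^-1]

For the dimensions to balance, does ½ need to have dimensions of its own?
No

E has dimensions [L^2 M T^-2] and mv² already has dimensions [L^2 M T^-2], so the equation balances without ½ contributing any dimensions. ½ is a pure (dimensionless) number; changing or removing it would not affect dimensional consistency.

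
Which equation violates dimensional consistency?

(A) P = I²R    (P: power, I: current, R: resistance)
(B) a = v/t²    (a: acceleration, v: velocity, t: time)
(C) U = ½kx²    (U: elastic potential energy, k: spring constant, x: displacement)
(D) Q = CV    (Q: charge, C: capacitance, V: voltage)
(B) a = v/t²

The equation (B) a = v/t² is dimensionally incorrect.

LHS (a): [L T^-2]
RHS (v/t²): [L T^-3] ✗

The dimensions do not match. The other three equations balance.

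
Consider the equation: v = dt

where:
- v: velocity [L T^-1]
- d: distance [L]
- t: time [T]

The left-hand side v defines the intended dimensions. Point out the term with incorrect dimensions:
The right-hand side term dt

v has dimensions [L T^-1], but dt has dimensions [L T], so the term dt is dimensionally wrong for v.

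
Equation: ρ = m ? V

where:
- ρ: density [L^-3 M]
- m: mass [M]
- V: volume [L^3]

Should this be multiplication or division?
division (÷): ρ = m ÷ V

ρ [L^-3 M]; m [M]; V [L^3].
m × V → [L^3 M] ✗
m ÷ V → [L^-3 M] ✓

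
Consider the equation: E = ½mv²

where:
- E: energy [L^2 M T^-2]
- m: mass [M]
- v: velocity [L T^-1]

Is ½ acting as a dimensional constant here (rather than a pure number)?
No

E has dimensions [L^2 M T^-2] and mv² already has dimensions [L^2 M T^-2], so the equation balances without ½ contributing any dimensions. ½ is a pure (dimensionless) number; changing or removing it would not affect dimensional consistency.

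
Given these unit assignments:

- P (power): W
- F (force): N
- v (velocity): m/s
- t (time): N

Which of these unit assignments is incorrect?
t

The variable t (time) should have units s, not N.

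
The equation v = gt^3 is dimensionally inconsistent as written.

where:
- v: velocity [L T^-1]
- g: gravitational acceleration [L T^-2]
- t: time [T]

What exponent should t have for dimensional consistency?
The exponent of t should be 1: v = gt

The LHS v has dimensions [L T^-1]; t has dimensions [T].
As written, the RHS gt^3 (exponent 3 on t) has dimensions [L T], which does not match.
With exponent 1, the RHS gt has dimensions [L T^-1], matching the LHS.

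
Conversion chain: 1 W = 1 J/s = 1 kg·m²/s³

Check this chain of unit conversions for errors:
The chain is correct (no errors).

Correct: Watt is Joule per second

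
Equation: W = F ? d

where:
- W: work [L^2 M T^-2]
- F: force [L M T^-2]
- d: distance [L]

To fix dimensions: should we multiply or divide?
multiplication (×): W = F × d

W [L^2 M T^-2]; F [L M T^-2]; d [L].
F × d → [L^2 M T^-2] ✓
F ÷ d → [M T^-2] ✗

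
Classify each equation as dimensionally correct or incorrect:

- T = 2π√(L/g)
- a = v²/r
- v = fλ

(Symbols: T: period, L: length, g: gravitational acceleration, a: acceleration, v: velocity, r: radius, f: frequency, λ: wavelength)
Dimensionally correct: T = 2π√(L/g), a = v²/r, v = fλ
Dimensionally incorrect: none
Ordered (correct first, then incorrect): T = 2π√(L/g), a = v²/r, v = fλ

- T = 2π√(L/g): LHS [T], RHS [T] → correct ✓
- a = v²/r: LHS [L T^-2], RHS [L T^-2] → correct ✓
- v = fλ: LHS [L T^-1], RHS [L T^-1] → correct ✓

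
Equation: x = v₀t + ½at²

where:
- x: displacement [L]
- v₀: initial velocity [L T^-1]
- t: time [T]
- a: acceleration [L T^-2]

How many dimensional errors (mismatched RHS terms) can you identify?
0

LHS x: [L]
- v₀t: [L] ✓
- ½at²: [L] ✓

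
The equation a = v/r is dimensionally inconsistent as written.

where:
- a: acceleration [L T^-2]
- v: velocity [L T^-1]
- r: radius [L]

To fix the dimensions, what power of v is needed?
The exponent of v should be 2: a = v^2/r

The LHS a has dimensions [L T^-2]; v has dimensions [L T^-1].
As written, the RHS v/r (exponent 1 on v) has dimensions [T^-1], which does not match.
With exponent 2, the RHS v^2/r has dimensions [L T^-2], matching the LHS.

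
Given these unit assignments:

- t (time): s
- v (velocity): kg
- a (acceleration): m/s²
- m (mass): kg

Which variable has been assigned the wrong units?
v

The variable v (velocity) should have units m/s, not kg.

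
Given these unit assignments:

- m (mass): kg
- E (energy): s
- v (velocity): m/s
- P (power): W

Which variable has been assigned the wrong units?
E

The variable E (energy) should have units J, not s.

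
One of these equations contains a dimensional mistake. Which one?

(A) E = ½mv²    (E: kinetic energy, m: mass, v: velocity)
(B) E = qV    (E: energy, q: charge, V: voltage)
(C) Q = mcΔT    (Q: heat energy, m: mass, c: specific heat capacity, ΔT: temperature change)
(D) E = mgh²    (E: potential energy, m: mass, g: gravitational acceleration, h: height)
(D) E = mgh²

The equation (D) E = mgh² is dimensionally incorrect.

LHS (E): [L^2 M T^-2]
RHS (mgh²): [L^3 M T^-2] ✗

The dimensions do not match. The other three equations balance.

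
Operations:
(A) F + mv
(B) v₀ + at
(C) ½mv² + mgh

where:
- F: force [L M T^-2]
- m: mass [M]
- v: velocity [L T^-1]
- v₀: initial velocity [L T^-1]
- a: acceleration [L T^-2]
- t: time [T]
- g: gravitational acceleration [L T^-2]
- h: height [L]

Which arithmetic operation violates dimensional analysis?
(A) F + mv

(A) F + mv: F [L M T^-2] and mv [L M T^-1] — different dimensions cannot be added/subtracted ✗
(B) v₀ + at: v₀ [L T^-1] and at [L T^-1] — same dimensions ✓
(C) ½mv² + mgh: ½mv² [L^2 M T^-2] and mgh [L^2 M T^-2] — same dimensions ✓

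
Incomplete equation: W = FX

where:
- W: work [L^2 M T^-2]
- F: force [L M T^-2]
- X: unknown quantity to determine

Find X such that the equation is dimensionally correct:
X = d (distance), dimensions [L]

W has dimensions [L^2 M T^-2]; the rest of the RHS (F) has dimensions [L M T^-2].
So X must have dimensions [L] — X = d (distance).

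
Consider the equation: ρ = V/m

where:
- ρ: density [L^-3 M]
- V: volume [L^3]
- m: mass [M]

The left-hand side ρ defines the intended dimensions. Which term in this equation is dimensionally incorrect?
The right-hand side term V/m

ρ has dimensions [L^-3 M], but V/m has dimensions [L^3 M^-1], so the term V/m is dimensionally wrong for ρ.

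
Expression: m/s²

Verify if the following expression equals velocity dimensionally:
No

The expression m/s² has dimensions [L T^-2], but velocity has dimensions [L T^-1].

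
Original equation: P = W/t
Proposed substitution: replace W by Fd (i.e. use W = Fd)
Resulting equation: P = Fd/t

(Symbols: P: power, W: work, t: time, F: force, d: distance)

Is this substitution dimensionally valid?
Yes

[W] = [L^2 M T^-2] and [Fd] = [L^2 M T^-2]. These match, so the substitution replaces a quantity by one of the same dimensions and the result P = Fd/t has LHS [L^2 M T^-3] vs RHS [L^2 M T^-3] — still consistent.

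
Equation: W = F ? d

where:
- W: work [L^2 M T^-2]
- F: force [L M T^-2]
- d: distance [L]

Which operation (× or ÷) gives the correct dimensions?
multiplication (×): W = F × d

W [L^2 M T^-2]; F [L M T^-2]; d [L].
F × d → [L^2 M T^-2] ✓
F ÷ d → [M T^-2] ✗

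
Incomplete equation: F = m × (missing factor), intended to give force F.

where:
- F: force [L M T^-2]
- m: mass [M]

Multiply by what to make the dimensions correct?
a (acceleration), dimensions [L T^-2]

F has dimensions [L M T^-2] and m has dimensions [M].
The missing factor must have dimensions [L M T^-2] / [M] = [L T^-2], i.e. acceleration (a).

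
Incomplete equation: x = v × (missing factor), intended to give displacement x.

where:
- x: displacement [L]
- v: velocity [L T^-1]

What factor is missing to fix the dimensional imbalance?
t (time), dimensions [T]

x has dimensions [L] and v has dimensions [L T^-1].
The missing factor must have dimensions [L] / [L T^-1] = [T], i.e. time (t).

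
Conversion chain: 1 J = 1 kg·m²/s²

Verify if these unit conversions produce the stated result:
The chain is correct (no errors).

Correct: Joule is defined as kg·m²/s²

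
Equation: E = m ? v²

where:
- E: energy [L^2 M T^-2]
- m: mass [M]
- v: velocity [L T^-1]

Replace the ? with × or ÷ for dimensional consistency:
multiplication (×): E = m × v²

E [L^2 M T^-2]; m [M]; v² [L^2 T^-2].
m × v² → [L^2 M T^-2] ✓
m ÷ v² → [L^-2 M T^2] ✗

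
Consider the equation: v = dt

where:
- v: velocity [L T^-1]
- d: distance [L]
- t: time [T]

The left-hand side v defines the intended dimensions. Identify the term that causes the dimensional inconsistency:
The right-hand side term dt

v has dimensions [L T^-1], but dt has dimensions [L T], so the term dt is dimensionally wrong for v.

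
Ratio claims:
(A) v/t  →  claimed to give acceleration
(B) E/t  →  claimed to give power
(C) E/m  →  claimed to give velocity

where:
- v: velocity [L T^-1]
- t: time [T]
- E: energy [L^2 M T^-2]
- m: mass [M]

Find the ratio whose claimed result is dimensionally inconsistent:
(C) E/m does not give velocity

(A) v/t: [L T^-2] = acceleration [L T^-2] ✓
(B) E/t: [L^2 M T^-3] = power [L^2 M T^-3] ✓
(C) E/m: [L^2 T^-2] ≠ velocity [L T^-1] ✗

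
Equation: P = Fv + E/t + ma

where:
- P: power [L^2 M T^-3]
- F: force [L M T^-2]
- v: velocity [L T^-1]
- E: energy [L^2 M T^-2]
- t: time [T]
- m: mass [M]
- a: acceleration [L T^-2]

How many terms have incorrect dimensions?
1

LHS P: [L^2 M T^-3]
- Fv: [L^2 M T^-3] ✓
- E/t: [L^2 M T^-3] ✓
- ma: [L M T^-2] ✗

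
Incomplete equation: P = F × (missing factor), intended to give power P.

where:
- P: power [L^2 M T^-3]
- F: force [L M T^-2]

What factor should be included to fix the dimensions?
v (velocity), dimensions [L T^-1]

P has dimensions [L^2 M T^-3] and F has dimensions [L M T^-2].
The missing factor must have dimensions [L^2 M T^-3] / [L M T^-2] = [L T^-1], i.e. velocity (v).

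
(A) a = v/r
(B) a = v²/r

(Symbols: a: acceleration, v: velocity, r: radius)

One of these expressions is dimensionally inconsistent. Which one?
(A)

(A) a = v/r: LHS [L T^-2], RHS [T^-1] ✗
(B) a = v²/r: LHS [L T^-2], RHS [L T^-2] ✓

Expression (A) a = v/r is dimensionally incorrect.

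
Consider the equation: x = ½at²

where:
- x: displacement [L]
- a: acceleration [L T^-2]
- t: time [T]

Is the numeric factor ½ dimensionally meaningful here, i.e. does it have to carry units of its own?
No

x has dimensions [L] and at² already has dimensions [L], so the equation balances without ½ contributing any dimensions. ½ is a pure (dimensionless) number; changing or removing it would not affect dimensional consistency.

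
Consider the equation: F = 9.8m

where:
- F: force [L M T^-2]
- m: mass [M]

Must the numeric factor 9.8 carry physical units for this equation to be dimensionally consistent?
Yes

F has dimensions [L M T^-2], while m alone has dimensions [M]. For the equation to balance, the factor 9.8 must carry dimensions [L T^-2] — it is a dimensional constant (a numerical value of a physical quantity with its units suppressed), not a pure number.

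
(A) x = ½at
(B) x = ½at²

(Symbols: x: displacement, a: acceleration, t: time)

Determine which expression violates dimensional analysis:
(A)

(A) x = ½at: LHS [L], RHS [L T^-1] ✗
(B) x = ½at²: LHS [L], RHS [L] ✓

Expression (A) x = ½at is dimensionally incorrect.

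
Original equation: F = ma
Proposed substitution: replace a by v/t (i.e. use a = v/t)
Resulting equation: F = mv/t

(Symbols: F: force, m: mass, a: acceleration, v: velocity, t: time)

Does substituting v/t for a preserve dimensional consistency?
Yes

[a] = [L T^-2] and [v/t] = [L T^-2]. These match, so the substitution replaces a quantity by one of the same dimensions and the result F = mv/t has LHS [L M T^-2] vs RHS [L M T^-2] — still consistent.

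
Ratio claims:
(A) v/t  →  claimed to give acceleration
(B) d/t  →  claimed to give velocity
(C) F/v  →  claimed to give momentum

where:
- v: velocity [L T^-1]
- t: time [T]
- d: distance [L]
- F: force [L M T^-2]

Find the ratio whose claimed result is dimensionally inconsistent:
(C) F/v does not give momentum

(A) v/t: [L T^-2] = acceleration [L T^-2] ✓
(B) d/t: [L T^-1] = velocity [L T^-1] ✓
(C) F/v: [M T^-1] ≠ momentum [L M T^-1] ✗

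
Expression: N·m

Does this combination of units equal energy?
Yes

The expression N·m has dimensions [L^2 M T^-2], which is exactly energy [L^2 M T^-2].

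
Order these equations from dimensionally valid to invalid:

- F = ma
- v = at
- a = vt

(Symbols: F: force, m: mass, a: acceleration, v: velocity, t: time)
Dimensionally correct: F = ma, v = at
Dimensionally incorrect: a = vt
Ordered (correct first, then incorrect): F = ma, v = at, a = vt

- F = ma: LHS [L M T^-2], RHS [L M T^-2] → correct ✓
- v = at: LHS [L T^-1], RHS [L T^-1] → correct ✓
- a = vt: LHS [L T^-2], RHS [L] → incorrect ✗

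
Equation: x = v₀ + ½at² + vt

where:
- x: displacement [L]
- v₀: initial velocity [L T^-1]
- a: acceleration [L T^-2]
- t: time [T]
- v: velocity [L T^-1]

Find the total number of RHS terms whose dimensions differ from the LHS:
1

LHS x: [L]
- v₀: [L T^-1] ✗
- ½at²: [L] ✓
- vt: [L] ✓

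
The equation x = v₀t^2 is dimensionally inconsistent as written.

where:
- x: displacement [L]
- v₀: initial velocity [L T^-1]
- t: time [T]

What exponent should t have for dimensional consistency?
The exponent of t should be 1: x = v₀t

The LHS x has dimensions [L]; t has dimensions [T].
As written, the RHS v₀t^2 (exponent 2 on t) has dimensions [L T], which does not match.
With exponent 1, the RHS v₀t has dimensions [L], matching the LHS.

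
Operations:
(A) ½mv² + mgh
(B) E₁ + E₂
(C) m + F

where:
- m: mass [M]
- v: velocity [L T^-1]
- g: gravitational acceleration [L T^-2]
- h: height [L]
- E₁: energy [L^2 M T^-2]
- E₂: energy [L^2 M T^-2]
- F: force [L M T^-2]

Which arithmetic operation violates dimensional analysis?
(C) m + F

(A) ½mv² + mgh: ½mv² [L^2 M T^-2] and mgh [L^2 M T^-2] — same dimensions ✓
(B) E₁ + E₂: E₁ [L^2 M T^-2] and E₂ [L^2 M T^-2] — same dimensions ✓
(C) m + F: m [M] and F [L M T^-2] — different dimensions cannot be added/subtracted ✗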